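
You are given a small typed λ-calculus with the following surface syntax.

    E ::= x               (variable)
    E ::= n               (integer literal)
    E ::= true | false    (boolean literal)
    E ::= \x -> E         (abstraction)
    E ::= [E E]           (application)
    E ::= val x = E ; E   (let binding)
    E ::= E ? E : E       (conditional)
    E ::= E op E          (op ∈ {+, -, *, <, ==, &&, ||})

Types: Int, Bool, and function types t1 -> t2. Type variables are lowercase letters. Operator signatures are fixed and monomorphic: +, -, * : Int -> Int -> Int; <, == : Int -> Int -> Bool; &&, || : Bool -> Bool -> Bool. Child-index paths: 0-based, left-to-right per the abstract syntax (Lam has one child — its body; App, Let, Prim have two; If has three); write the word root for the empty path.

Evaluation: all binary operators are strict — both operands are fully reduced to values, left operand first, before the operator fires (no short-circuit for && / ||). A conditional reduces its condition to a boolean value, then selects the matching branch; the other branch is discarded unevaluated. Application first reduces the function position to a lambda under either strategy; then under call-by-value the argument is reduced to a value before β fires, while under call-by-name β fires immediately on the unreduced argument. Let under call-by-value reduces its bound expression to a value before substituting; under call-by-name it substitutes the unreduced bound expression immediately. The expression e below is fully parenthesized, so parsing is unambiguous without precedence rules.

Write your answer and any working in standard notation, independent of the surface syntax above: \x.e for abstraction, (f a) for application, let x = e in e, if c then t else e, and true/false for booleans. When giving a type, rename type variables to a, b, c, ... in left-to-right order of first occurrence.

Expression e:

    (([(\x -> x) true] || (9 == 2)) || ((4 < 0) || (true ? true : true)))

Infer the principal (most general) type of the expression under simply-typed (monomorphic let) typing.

Answer: Bool

Trace:
x : a
\x._ : a -> a
  unify a -> a ~ Bool -> b
  unify a ~ Bool
  unify Bool ~ b
_ _ : Bool
  unify Bool ~ Bool
  unify Int ~ Int
  unify Int ~ Int
  unify Bool ~ Bool
  unify Bool ~ Bool
  unify Int ~ Int
  unify Int ~ Int
  unify Bool ~ Bool
  unify Bool ~ Bool
  unify Bool ~ Bool
  unify Bool ~ Bool
  unify Bool ~ Bool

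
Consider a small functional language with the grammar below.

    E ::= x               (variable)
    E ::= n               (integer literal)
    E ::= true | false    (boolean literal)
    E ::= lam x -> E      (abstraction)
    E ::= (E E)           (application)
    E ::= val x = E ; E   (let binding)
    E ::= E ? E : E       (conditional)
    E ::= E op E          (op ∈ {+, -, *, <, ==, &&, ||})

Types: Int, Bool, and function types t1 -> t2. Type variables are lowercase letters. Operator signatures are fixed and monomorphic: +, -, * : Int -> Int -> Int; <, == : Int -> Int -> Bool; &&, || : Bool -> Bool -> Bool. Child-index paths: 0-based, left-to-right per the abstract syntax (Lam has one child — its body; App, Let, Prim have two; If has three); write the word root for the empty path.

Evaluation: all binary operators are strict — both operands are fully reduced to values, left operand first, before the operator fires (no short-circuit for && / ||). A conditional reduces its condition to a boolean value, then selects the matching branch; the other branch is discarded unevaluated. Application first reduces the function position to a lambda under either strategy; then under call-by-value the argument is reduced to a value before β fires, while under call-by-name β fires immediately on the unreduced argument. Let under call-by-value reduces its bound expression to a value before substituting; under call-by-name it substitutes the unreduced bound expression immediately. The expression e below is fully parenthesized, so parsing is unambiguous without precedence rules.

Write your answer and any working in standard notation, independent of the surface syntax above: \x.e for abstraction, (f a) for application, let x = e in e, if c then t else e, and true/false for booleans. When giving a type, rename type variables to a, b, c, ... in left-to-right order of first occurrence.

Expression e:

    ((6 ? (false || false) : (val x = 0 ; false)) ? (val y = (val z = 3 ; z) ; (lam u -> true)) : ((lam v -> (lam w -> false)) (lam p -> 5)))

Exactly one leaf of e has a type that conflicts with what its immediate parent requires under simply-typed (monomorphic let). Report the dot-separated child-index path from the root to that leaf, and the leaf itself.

Derivation:
  unify Int ~ Bool
  FAIL: mismatch Int ~ Bool

Answer: 0.0 : 6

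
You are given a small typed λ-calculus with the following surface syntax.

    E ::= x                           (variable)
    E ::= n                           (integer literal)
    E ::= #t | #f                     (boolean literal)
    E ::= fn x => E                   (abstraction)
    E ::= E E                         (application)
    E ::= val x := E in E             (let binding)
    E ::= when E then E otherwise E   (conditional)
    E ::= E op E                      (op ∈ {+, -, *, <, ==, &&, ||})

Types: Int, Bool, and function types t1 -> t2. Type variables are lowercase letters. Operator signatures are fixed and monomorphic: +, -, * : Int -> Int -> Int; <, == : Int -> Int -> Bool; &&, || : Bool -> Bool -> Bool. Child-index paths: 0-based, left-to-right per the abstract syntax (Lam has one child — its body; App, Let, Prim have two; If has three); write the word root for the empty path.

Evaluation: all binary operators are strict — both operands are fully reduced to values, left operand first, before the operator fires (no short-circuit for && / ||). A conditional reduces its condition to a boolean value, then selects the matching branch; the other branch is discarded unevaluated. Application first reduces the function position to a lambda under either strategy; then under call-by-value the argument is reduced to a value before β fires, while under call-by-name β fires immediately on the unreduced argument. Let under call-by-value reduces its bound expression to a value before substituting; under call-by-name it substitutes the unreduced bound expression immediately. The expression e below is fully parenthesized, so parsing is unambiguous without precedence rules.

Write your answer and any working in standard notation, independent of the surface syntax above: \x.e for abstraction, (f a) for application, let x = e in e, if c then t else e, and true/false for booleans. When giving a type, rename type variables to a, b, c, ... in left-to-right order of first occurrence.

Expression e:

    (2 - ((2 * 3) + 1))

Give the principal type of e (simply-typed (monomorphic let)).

Answer: Int

Trace:
  unify Int ~ Int
  unify Int ~ Int
  unify Int ~ Int
  unify Int ~ Int
  unify Int ~ Int
  unify Int ~ Int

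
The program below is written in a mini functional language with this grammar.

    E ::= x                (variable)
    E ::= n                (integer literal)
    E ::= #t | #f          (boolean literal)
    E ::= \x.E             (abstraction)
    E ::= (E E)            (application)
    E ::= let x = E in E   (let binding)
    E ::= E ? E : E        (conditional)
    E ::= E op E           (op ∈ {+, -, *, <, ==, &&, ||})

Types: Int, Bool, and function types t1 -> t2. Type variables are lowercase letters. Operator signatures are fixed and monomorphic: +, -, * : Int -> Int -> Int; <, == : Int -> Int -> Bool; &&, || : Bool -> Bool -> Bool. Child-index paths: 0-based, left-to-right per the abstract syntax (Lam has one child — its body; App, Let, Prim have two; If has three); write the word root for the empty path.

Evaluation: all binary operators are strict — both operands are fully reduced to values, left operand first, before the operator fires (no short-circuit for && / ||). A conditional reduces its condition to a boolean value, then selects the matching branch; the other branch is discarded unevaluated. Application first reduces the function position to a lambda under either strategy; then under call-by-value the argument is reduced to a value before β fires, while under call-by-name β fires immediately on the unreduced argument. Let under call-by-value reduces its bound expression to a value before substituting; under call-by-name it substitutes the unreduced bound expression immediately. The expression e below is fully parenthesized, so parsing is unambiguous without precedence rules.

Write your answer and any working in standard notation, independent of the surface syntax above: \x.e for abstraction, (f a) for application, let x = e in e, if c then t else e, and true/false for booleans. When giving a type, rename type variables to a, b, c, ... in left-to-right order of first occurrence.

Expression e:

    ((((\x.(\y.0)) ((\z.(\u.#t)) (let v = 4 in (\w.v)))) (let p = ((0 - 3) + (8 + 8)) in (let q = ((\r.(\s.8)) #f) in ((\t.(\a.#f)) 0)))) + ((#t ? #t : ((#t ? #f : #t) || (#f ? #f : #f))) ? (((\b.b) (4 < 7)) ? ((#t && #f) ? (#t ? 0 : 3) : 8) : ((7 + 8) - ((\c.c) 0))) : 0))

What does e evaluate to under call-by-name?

Trace:
step 0: ((((\x.(\y.0)) ((\z.(\u.true)) (let v = 4 in (\w.v)))) (let p = ((0 - 3) + (8 + 8)) in (let q = ((\r.(\s.8)) false) in ((\t.(\a.false)) 0)))) + (if (if true then true else ((if true then false else true) || (if false then false else false))) then (if ((\b.b) (4 < 7)) then (if (true && false) then (if true then 0 else 3) else 8) else ((7 + 8) - ((\c.c) 0))) else 0))
step 1: [beta@0.0] (((\y.0) (let p = ((0 - 3) + (8 + 8)) in (let q = ((\r.(\s.8)) false) in ((\t.(\a.false)) 0)))) + (if (if true then true else ((if true then false else true) || (if false then false else false))) then (if ((\b.b) (4 < 7)) then (if (true && false) then (if true then 0 else 3) else 8) else ((7 + 8) - ((\c.c) 0))) else 0))
step 2: [beta@0] (0 + (if (if true then true else ((if true then false else true) || (if false then false else false))) then (if ((\b.b) (4 < 7)) then (if (true && false) then (if true then 0 else 3) else 8) else ((7 + 8) - ((\c.c) 0))) else 0))
step 3: [if@1.0] (0 + (if true then (if ((\b.b) (4 < 7)) then (if (true && false) then (if true then 0 else 3) else 8) else ((7 + 8) - ((\c.c) 0))) else 0))
step 4: [if@1] (0 + (if ((\b.b) (4 < 7)) then (if (true && false) then (if true then 0 else 3) else 8) else ((7 + 8) - ((\c.c) 0))))
step 5: [beta@1.0] (0 + (if (4 < 7) then (if (true && false) then (if true then 0 else 3) else 8) else ((7 + 8) - ((\c.c) 0))))
step 6: [delta@1.0] (0 + (if true then (if (true && false) then (if true then 0 else 3) else 8) else ((7 + 8) - ((\c.c) 0))))
step 7: [if@1] (0 + (if (true && false) then (if true then 0 else 3) else 8))
step 8: [delta@1.0] (0 + (if false then (if true then 0 else 3) else 8))
step 9: [if@1] (0 + 8)
step 10: [delta@root] 8

Answer: 8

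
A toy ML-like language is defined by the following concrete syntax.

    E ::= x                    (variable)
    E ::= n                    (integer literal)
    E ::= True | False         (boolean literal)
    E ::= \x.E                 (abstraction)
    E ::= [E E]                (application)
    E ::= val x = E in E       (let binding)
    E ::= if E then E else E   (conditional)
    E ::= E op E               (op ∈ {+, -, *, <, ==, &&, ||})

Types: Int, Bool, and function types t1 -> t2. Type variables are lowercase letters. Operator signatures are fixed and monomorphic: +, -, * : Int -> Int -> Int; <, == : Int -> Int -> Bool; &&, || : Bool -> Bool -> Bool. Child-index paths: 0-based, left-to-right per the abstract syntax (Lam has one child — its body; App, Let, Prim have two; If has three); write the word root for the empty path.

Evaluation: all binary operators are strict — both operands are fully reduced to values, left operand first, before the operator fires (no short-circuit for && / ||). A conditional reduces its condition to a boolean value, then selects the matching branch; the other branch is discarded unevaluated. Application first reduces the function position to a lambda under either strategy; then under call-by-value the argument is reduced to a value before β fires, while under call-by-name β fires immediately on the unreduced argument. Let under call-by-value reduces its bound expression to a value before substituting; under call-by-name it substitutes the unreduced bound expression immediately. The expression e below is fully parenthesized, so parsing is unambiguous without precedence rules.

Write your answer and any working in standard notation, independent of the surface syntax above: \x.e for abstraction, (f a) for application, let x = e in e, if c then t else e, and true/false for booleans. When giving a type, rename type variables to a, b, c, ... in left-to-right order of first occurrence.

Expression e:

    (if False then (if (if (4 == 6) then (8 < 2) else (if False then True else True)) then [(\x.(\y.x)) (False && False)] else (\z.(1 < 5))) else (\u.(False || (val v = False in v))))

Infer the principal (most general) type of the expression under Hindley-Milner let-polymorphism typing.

Answer: a -> Bool

Derivation:
  unify Bool ~ Bool
  unify Int ~ Int
  unify Int ~ Int
  unify Bool ~ Bool
  unify Int ~ Int
  unify Int ~ Int
  unify Bool ~ Bool
  unify Bool ~ Bool
  unify Bool ~ Bool
  unify Bool ~ Bool
x : a
\y._ : b -> a
\x._ : a -> b -> a
  unify Bool ~ Bool
  unify Bool ~ Bool
  unify a -> b -> a ~ Bool -> c
  unify a ~ Bool
  unify b -> Bool ~ c
_ _ : b -> Bool
  unify Int ~ Int
  unify Int ~ Int
\z._ : d -> Bool
  unify b -> Bool ~ d -> Bool
  unify b ~ d
  unify Bool ~ Bool
  unify Bool ~ Bool
let v : Bool
v : Bool
  unify Bool ~ Bool
\u._ : e -> Bool
  unify d -> Bool ~ e -> Bool
  unify d ~ e
  unify Bool ~ Bool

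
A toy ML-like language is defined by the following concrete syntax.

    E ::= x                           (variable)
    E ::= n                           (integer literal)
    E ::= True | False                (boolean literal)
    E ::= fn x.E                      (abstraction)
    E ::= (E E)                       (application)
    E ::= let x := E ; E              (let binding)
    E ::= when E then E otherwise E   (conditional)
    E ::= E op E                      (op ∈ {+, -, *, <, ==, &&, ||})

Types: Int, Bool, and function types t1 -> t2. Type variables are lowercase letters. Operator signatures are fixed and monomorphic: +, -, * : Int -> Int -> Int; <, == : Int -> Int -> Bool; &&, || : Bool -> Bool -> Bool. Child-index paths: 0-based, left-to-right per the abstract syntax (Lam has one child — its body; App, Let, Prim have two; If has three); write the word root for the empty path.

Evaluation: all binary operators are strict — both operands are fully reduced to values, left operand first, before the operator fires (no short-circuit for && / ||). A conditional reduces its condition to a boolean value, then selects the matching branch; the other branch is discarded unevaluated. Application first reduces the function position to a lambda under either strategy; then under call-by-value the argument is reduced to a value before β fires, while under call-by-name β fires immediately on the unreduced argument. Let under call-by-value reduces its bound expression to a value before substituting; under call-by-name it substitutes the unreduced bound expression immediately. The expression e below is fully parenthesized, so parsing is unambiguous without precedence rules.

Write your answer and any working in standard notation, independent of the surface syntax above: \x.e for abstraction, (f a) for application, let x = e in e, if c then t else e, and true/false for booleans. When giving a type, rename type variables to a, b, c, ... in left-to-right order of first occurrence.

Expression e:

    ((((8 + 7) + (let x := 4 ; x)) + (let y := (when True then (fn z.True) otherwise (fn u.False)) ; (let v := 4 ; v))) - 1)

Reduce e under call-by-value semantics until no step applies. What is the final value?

Answer: 22

Trace:
step 0: ((((8 + 7) + (let x = 4 in x)) + (let y = (if true then (\z.true) else (\u.false)) in (let v = 4 in v))) - 1)
step 1: [delta@0.0.0] (((15 + (let x = 4 in x)) + (let y = (if true then (\z.true) else (\u.false)) in (let v = 4 in v))) - 1)
step 2: [let@0.0.1] (((15 + 4) + (let y = (if true then (\z.true) else (\u.false)) in (let v = 4 in v))) - 1)
step 3: [delta@0.0] ((19 + (let y = (if true then (\z.true) else (\u.false)) in (let v = 4 in v))) - 1)
step 4: [if@0.1.0] ((19 + (let y = (\z.true) in (let v = 4 in v))) - 1)
step 5: [let@0.1] ((19 + (let v = 4 in v)) - 1)
step 6: [let@0.1] ((19 + 4) - 1)
step 7: [delta@0] (23 - 1)
step 8: [delta@root] 22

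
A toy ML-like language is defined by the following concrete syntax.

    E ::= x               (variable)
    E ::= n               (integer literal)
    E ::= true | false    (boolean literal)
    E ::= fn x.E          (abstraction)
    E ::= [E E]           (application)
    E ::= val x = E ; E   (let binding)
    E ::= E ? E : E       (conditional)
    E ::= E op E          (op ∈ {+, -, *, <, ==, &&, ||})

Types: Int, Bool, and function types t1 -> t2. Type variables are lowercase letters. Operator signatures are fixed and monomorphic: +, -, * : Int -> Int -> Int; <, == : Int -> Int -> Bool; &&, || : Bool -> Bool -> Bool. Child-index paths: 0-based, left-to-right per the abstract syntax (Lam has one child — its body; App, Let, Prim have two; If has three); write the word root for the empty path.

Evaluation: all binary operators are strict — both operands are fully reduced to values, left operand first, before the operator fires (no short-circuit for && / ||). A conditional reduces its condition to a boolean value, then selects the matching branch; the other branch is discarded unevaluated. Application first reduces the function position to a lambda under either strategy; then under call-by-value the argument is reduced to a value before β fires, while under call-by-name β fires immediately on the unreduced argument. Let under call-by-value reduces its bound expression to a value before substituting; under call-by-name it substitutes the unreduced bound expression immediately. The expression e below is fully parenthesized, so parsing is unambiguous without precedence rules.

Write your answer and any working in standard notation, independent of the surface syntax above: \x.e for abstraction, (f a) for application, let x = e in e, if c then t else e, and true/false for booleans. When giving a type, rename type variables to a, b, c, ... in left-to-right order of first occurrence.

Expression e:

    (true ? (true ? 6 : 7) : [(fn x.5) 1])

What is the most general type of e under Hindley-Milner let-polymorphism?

Answer: Int

Working:
  unify Bool ~ Bool
  unify Bool ~ Bool
  unify Int ~ Int
\x._ : a -> Int
  unify a -> Int ~ Int -> b
  unify a ~ Int
  unify Int ~ b
_ _ : Int
  unify Int ~ Int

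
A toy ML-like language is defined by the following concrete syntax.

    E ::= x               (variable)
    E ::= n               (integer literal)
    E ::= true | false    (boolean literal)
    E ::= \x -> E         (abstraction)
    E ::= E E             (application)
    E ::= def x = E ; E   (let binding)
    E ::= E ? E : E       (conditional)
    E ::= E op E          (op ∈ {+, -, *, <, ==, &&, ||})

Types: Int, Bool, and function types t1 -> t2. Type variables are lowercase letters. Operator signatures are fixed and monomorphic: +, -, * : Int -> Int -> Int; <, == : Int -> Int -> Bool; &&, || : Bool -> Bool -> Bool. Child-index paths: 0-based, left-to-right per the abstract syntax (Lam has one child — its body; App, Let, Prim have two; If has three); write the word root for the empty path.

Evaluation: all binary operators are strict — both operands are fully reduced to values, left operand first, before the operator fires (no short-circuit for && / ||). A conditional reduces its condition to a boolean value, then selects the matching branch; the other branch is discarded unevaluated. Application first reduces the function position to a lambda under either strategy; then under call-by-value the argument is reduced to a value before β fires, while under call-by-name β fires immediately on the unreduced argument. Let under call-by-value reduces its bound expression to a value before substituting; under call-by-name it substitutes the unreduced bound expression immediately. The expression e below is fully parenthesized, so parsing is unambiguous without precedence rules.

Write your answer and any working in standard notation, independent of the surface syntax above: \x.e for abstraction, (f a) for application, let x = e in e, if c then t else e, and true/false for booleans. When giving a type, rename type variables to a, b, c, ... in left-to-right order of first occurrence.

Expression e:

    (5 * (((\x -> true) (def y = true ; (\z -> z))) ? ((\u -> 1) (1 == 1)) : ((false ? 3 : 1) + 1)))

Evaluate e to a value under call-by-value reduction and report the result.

Answer: 5

Working:
step 0: (5 * (if ((\x.true) (let y = true in (\z.z))) then ((\u.1) (1 == 1)) else ((if false then 3 else 1) + 1)))
step 1: [let@1.0.1] (5 * (if ((\x.true) (\z.z)) then ((\u.1) (1 == 1)) else ((if false then 3 else 1) + 1)))
step 2: [beta@1.0] (5 * (if true then ((\u.1) (1 == 1)) else ((if false then 3 else 1) + 1)))
step 3: [if@1] (5 * ((\u.1) (1 == 1)))
step 4: [delta@1.1] (5 * ((\u.1) true))
step 5: [beta@1] (5 * 1)
step 6: [delta@root] 5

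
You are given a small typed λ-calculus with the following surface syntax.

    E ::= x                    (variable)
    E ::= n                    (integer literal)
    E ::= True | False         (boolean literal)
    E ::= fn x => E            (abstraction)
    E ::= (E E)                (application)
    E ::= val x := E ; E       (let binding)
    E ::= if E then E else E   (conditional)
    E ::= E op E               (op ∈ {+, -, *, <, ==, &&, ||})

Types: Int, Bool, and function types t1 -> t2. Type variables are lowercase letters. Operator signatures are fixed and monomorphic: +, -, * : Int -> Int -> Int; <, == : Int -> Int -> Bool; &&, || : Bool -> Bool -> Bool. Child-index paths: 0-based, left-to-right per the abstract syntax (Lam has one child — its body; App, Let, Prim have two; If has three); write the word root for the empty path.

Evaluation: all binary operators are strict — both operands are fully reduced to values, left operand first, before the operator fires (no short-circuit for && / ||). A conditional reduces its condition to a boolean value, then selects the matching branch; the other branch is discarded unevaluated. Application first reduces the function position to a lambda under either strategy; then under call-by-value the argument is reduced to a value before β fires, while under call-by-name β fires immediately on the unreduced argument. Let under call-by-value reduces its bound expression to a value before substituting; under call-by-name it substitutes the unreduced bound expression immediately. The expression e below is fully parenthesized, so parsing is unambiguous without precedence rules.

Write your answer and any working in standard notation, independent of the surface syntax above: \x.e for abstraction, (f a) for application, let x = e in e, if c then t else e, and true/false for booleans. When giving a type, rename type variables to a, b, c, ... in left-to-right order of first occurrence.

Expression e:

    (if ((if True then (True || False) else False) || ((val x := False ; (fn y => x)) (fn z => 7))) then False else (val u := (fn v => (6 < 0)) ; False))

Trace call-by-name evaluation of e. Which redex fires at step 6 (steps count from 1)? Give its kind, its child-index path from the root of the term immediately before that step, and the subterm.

Derivation:
step 0: (if ((if true then (true || false) else false) || ((let x = false in (\y.x)) (\z.7))) then false else (let u = (\v.(6 < 0)) in false))
step 1: [if@0.0] (if ((true || false) || ((let x = false in (\y.x)) (\z.7))) then false else (let u = (\v.(6 < 0)) in false))
step 2: [delta@0.0] (if (true || ((let x = false in (\y.x)) (\z.7))) then false else (let u = (\v.(6 < 0)) in false))
step 3: [let@0.1.0] (if (true || ((\y.false) (\z.7))) then false else (let u = (\v.(6 < 0)) in false))
step 4: [beta@0.1] (if (true || false) then false else (let u = (\v.(6 < 0)) in false))
step 5: [delta@0] (if true then false else (let u = (\v.(6 < 0)) in false))
step 6: [if@root] false

Answer: if at root : (if true then false else (let u = (\v.(6 < 0)) in false))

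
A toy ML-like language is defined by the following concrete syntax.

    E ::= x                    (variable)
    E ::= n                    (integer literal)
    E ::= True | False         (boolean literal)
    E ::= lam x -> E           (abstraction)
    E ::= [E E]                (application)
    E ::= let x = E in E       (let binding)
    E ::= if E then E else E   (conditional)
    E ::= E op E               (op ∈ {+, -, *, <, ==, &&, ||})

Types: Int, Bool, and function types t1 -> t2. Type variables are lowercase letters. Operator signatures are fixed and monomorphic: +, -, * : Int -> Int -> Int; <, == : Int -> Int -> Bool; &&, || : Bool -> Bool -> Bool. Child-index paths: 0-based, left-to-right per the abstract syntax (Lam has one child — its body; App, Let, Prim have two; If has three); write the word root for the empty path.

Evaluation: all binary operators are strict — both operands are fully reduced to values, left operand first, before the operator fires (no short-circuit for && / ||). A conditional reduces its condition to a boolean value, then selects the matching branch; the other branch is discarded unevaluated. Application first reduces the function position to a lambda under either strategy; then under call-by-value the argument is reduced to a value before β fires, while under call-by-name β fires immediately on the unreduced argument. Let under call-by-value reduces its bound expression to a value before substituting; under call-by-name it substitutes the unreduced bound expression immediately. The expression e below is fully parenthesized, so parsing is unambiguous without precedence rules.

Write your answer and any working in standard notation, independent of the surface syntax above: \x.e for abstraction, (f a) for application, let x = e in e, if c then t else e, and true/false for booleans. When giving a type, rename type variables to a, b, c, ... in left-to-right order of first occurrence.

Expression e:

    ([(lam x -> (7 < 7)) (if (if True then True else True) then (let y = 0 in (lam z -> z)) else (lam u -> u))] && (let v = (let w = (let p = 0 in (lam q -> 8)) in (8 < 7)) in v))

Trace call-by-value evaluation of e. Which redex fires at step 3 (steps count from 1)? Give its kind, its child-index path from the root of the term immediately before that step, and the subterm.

Answer: let at 0.1 : (let y = 0 in (\z.z))

Derivation:
step 0: (((\x.(7 < 7)) (if (if true then true else true) then (let y = 0 in (\z.z)) else (\u.u))) && (let v = (let w = (let p = 0 in (\q.8)) in (8 < 7)) in v))
step 1: [if@0.1.0] (((\x.(7 < 7)) (if true then (let y = 0 in (\z.z)) else (\u.u))) && (let v = (let w = (let p = 0 in (\q.8)) in (8 < 7)) in v))
step 2: [if@0.1] (((\x.(7 < 7)) (let y = 0 in (\z.z))) && (let v = (let w = (let p = 0 in (\q.8)) in (8 < 7)) in v))
step 3: [let@0.1] (((\x.(7 < 7)) (\z.z)) && (let v = (let w = (let p = 0 in (\q.8)) in (8 < 7)) in v))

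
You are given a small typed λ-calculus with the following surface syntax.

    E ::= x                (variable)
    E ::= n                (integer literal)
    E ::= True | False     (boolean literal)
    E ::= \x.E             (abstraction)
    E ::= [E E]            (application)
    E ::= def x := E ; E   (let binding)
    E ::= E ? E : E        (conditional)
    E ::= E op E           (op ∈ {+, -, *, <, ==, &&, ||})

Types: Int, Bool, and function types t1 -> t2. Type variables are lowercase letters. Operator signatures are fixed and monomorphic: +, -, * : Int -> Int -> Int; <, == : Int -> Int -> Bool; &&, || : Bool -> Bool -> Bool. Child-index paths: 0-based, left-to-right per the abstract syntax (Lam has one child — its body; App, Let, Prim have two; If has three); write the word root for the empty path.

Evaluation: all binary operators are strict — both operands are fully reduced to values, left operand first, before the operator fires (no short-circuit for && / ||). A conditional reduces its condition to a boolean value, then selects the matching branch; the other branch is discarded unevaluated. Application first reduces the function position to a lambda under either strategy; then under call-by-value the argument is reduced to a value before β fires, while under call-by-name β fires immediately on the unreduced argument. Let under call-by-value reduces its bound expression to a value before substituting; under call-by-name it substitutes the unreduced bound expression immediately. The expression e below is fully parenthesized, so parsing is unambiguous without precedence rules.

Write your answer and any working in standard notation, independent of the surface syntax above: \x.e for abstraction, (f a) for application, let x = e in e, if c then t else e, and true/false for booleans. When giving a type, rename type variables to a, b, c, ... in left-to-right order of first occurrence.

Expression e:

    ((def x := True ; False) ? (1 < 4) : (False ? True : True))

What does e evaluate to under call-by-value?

Answer: true

Working:
step 0: (if (let x = true in false) then (1 < 4) else (if false then true else true))
step 1: [let@0] (if false then (1 < 4) else (if false then true else true))
step 2: [if@root] (if false then true else true)
step 3: [if@root] true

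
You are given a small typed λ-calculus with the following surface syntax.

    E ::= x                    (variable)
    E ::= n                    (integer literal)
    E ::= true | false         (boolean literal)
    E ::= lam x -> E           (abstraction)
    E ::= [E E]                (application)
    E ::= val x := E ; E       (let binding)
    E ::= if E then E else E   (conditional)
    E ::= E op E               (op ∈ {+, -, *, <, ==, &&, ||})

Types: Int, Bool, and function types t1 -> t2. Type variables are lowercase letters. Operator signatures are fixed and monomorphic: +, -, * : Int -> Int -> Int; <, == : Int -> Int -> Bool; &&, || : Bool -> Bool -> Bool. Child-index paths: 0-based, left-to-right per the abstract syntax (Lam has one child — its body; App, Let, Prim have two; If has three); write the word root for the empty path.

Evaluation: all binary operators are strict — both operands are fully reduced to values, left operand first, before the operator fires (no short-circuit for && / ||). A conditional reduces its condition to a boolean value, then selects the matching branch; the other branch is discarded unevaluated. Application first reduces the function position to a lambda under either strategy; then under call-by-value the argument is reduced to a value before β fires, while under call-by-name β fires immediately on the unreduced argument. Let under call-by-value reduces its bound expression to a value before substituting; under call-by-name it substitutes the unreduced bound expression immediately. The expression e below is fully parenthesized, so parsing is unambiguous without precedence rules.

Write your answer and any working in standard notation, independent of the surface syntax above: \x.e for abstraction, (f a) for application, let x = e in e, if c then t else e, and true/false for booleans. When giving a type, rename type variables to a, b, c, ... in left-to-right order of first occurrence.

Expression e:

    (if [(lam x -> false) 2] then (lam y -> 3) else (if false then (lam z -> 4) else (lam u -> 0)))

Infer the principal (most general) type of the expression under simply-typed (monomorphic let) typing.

Answer: a -> Int

Derivation:
\x._ : a -> Bool
  unify a -> Bool ~ Int -> b
  unify a ~ Int
  unify Bool ~ b
_ _ : Bool
  unify Bool ~ Bool
\y._ : c -> Int
  unify Bool ~ Bool
\z._ : d -> Int
\u._ : e -> Int
  unify d -> Int ~ e -> Int
  unify d ~ e
  unify Int ~ Int
  unify c -> Int ~ e -> Int
  unify c ~ e
  unify Int ~ Int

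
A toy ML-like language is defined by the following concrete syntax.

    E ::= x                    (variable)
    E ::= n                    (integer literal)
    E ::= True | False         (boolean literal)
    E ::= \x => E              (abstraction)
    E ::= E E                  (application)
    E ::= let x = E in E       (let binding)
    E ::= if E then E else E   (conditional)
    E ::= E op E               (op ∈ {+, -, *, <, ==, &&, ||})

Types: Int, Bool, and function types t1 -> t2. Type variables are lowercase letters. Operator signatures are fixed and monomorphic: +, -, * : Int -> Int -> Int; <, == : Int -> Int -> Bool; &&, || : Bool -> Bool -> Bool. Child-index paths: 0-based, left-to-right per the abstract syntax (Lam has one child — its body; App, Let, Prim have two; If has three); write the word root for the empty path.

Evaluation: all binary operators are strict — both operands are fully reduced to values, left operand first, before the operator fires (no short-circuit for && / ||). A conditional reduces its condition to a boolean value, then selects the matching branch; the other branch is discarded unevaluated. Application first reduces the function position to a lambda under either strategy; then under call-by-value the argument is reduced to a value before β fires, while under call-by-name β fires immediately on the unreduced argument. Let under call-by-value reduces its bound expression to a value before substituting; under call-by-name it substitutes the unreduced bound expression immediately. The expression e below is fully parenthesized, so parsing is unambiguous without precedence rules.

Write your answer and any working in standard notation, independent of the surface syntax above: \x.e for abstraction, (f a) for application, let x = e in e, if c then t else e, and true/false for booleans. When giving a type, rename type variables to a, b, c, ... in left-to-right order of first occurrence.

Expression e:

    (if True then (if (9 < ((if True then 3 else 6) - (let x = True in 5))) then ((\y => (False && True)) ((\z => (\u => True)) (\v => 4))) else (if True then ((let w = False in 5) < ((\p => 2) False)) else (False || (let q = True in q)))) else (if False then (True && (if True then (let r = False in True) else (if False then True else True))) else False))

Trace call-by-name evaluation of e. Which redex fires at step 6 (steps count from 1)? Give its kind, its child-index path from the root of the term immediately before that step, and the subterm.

Answer: if at root : (if false then ((\y.(false && true)) ((\z.(\u.true)) (\v.4))) else (if true then ((let w = false in 5) < ((\p.2) false)) else (false || (let q = true in q))))

Trace:
step 0: (if true then (if (9 < ((if true then 3 else 6) - (let x = true in 5))) then ((\y.(false && true)) ((\z.(\u.true)) (\v.4))) else (if true then ((let w = false in 5) < ((\p.2) false)) else (false || (let q = true in q)))) else (if false then (true && (if true then (let r = false in true) else (if false then true else true))) else false))
step 1: [if@root] (if (9 < ((if true then 3 else 6) - (let x = true in 5))) then ((\y.(false && true)) ((\z.(\u.true)) (\v.4))) else (if true then ((let w = false in 5) < ((\p.2) false)) else (false || (let q = true in q))))
step 2: [if@0.1.0] (if (9 < (3 - (let x = true in 5))) then ((\y.(false && true)) ((\z.(\u.true)) (\v.4))) else (if true then ((let w = false in 5) < ((\p.2) false)) else (false || (let q = true in q))))
step 3: [let@0.1.1] (if (9 < (3 - 5)) then ((\y.(false && true)) ((\z.(\u.true)) (\v.4))) else (if true then ((let w = false in 5) < ((\p.2) false)) else (false || (let q = true in q))))
step 4: [delta@0.1] (if (9 < -2) then ((\y.(false && true)) ((\z.(\u.true)) (\v.4))) else (if true then ((let w = false in 5) < ((\p.2) false)) else (false || (let q = true in q))))
step 5: [delta@0] (if false then ((\y.(false && true)) ((\z.(\u.true)) (\v.4))) else (if true then ((let w = false in 5) < ((\p.2) false)) else (false || (let q = true in q))))
step 6: [if@root] (if true then ((let w = false in 5) < ((\p.2) false)) else (false || (let q = true in q)))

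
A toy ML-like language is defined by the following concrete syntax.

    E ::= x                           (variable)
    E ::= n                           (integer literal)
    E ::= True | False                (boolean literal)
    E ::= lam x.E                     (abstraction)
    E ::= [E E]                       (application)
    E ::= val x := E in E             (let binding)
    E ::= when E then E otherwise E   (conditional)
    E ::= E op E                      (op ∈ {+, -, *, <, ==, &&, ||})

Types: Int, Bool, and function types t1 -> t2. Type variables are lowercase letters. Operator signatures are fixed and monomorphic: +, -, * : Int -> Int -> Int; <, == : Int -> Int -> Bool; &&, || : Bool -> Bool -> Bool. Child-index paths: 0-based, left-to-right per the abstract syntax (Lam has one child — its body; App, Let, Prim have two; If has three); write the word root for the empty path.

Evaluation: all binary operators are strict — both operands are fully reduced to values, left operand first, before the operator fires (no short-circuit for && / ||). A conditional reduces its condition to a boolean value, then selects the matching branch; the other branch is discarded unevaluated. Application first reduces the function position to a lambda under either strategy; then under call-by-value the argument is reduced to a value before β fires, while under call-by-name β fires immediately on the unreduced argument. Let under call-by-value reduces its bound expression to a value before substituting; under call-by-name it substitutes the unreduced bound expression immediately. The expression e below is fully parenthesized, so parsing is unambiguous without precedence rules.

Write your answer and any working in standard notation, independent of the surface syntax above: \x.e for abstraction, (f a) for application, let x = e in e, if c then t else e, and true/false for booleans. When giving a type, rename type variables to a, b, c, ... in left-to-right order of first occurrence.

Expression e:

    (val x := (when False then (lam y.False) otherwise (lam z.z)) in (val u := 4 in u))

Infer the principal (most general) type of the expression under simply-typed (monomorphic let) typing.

Derivation:
  unify Bool ~ Bool
\y._ : a -> Bool
z : b
\z._ : b -> b
  unify a -> Bool ~ b -> b
  unify a ~ b
  unify Bool ~ b
let x : Bool -> Bool
let u : Int
u : Int

Answer: Int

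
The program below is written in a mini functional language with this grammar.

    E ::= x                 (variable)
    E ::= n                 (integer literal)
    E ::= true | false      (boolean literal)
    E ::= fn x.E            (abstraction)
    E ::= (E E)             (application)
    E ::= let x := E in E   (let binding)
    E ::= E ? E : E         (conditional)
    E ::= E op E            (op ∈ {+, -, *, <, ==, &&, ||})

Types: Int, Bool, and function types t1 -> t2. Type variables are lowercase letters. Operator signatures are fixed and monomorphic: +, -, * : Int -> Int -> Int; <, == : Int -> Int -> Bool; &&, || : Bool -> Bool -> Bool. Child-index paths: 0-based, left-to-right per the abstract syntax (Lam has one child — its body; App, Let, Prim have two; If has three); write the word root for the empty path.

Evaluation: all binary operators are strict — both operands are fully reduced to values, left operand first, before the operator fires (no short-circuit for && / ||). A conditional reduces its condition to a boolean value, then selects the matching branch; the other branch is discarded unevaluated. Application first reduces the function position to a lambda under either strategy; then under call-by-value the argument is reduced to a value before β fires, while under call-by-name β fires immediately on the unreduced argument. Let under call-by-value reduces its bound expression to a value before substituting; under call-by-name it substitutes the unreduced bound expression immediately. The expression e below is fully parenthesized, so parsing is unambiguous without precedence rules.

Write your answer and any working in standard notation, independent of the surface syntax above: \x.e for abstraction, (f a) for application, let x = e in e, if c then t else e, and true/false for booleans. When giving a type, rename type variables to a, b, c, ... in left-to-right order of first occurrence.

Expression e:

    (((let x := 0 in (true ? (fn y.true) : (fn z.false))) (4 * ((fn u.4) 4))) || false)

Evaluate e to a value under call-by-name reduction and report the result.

Working:
step 0: (((let x = 0 in (if true then (\y.true) else (\z.false))) (4 * ((\u.4) 4))) || false)
step 1: [let@0.0] (((if true then (\y.true) else (\z.false)) (4 * ((\u.4) 4))) || false)
step 2: [if@0.0] (((\y.true) (4 * ((\u.4) 4))) || false)
step 3: [beta@0] (true || false)
step 4: [delta@root] true

Answer: true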